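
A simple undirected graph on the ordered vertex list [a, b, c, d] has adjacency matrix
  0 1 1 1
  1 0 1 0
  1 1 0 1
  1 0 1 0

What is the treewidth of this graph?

A width-2 tree decomposition is:
Bags: B1 = {a, c, d}  B2 = {a, b, c}
Tree: B1–B2
Each bag holds 3 vertices, so the decomposition has width 2, which upper-bounds the treewidth. For the lower bound, the 3 vertices {a, c, d} are pairwise adjacent, and any tree decomposition puts a clique entirely inside one bag — forcing width ≥ 2. Hence tw(G) = 2 exactly.

2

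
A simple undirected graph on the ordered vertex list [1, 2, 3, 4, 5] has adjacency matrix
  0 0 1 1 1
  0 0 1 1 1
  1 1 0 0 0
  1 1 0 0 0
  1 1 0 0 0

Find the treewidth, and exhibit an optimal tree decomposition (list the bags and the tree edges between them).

Treewidth 2.
One optimal decomposition is:
Bags: B1 = {1, 2, 4}  B2 = {1, 2, 5}  B3 = {1, 2, 3}
Tree: B1–B2, B2–B3

Each bag holds 3 vertices, so the decomposition has width 2, which upper-bounds the treewidth. Since 1–4–2–5–1 is a cycle in G, G is not acyclic. Forests are exactly the graphs of treewidth ≤ 1, so tw(G) ≥ 2. Therefore the treewidth is 2.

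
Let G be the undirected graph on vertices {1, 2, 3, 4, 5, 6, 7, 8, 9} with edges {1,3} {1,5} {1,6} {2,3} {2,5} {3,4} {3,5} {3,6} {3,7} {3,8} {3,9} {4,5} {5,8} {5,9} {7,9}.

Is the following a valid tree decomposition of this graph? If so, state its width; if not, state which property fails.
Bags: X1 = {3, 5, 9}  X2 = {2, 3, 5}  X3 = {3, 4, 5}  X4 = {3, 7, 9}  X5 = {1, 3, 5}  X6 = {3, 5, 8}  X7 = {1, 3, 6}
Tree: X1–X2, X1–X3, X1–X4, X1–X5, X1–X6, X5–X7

Yes; width 2.

Vertex coverage: the bags together contain {1, 2, 3, 4, 5, 6, 7, 8, 9}, the full vertex set. Edge coverage: each edge of G has both endpoints in at least one bag. Running intersection: for every vertex, the bags containing it form a connected subtree. All three properties hold, so this is a valid tree decomposition of width max|bag| − 1 = 2, and hence tw(G) ≤ 2.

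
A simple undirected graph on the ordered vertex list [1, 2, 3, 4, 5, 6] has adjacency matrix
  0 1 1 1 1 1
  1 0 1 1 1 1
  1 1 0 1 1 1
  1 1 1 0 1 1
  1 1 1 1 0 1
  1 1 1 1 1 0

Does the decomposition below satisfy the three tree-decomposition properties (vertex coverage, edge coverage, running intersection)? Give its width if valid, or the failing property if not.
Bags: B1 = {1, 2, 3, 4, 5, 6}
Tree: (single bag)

Yes; width 5.

Checking the three conditions: (i) the bags cover all of {1, 2, 3, 4, 5, 6}; (ii) for each edge, some bag contains both endpoints; (iii) the bags containing any fixed vertex form a subtree. All hold, so the decomposition is valid with width 6 − 1 = 5.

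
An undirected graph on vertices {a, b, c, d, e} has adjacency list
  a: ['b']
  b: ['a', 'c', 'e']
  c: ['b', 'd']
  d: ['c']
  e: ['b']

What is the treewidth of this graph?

1

A width-1 tree decomposition is:
Bags: B1 = {b, e}  B2 = {b, c}  B3 = {a, b}  B4 = {c, d}
Tree: B1–B2, B1–B3, B2–B4
Every bag has size at most 2, so the width is 2 − 1 = 1 and tw(G) ≤ 1. Since G has at least one edge (e.g. b–e), it is not an edgeless graph, so tw(G) ≥ 1. Combining the bounds, tw(G) = 1.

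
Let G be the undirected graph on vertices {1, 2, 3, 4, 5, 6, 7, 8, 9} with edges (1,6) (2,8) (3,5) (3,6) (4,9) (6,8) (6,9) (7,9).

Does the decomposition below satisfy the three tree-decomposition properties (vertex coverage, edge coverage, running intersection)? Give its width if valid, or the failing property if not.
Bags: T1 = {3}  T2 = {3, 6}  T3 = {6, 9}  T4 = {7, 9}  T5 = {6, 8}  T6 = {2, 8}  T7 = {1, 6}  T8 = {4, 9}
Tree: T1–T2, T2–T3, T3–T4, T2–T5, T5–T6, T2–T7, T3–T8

No — vertex 5 appears in no bag.

A tree decomposition must satisfy three properties: every vertex lies in some bag; for every edge, both endpoints lie together in some bag; and for every vertex, the bags containing it form a connected subtree. Here vertex 5 appears in no bag, so the decomposition is invalid.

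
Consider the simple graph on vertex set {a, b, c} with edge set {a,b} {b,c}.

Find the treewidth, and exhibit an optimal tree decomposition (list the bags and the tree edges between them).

The largest bag has 2 vertices, giving width 1; this decomposition certifies tw(G) ≤ 1. G has an edge, so its treewidth is at least 1. Therefore the treewidth is 1.

Treewidth 1.
Bags: B1 = {a, b}  B2 = {b, c}
Tree: B1–B2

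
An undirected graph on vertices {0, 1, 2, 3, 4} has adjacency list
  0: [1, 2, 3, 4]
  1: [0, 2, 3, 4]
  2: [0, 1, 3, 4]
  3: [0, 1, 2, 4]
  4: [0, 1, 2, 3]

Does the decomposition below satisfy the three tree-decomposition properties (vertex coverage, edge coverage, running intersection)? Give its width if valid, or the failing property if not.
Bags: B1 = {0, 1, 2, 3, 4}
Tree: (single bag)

Vertex coverage: the bags together contain {0, 1, 2, 3, 4}, the full vertex set. Edge coverage: each edge of G has both endpoints in at least one bag. Running intersection: for every vertex, the bags containing it form a connected subtree. All three properties hold, so this is a valid tree decomposition of width max|bag| − 1 = 4, and hence tw(G) ≤ 4.

Yes; width 4.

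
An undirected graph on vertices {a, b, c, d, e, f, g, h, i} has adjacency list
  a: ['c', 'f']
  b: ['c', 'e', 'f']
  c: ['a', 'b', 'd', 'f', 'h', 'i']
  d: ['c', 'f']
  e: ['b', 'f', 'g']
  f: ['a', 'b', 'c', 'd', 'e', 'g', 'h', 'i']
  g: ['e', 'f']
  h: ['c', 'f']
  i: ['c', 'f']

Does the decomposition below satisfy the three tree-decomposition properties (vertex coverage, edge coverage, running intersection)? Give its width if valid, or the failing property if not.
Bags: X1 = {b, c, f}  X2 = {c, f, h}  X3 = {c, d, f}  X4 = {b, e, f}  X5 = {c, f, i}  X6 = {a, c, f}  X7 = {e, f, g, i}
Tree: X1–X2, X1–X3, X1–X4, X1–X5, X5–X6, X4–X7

No — bags containing vertex i are not connected in the tree.

A tree decomposition must satisfy three properties: every vertex lies in some bag; for every edge, both endpoints lie together in some bag; and for every vertex, the bags containing it form a connected subtree. Here bags containing vertex i are not connected in the tree, so the decomposition is invalid.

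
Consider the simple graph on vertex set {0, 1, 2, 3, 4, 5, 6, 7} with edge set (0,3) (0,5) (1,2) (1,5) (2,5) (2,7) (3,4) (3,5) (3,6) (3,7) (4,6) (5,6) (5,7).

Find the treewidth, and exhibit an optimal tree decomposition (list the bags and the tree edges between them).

Treewidth 2.
One such decomposition:
Bags: B1 = {3, 5, 7}  B2 = {2, 5, 7}  B3 = {1, 2, 5}  B4 = {0, 3, 5}  B5 = {3, 5, 6}  B6 = {3, 4, 6}
Tree: B1–B2, B2–B3, B1–B4, B4–B5, B5–B6

Each bag holds 3 vertices, so the decomposition has width 2, which upper-bounds the treewidth. For the lower bound, the 3 vertices {3, 4, 6} are pairwise adjacent, and any tree decomposition puts a clique entirely inside one bag — forcing width ≥ 2. Therefore the treewidth is 2.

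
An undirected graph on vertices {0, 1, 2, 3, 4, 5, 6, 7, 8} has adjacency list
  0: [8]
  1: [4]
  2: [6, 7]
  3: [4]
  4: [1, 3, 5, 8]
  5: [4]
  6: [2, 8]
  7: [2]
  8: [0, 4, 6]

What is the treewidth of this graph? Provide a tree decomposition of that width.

Treewidth 1.
Bags: B1 = {4, 8}  B2 = {4, 5}  B3 = {6, 8}  B4 = {0, 8}  B5 = {2, 6}  B6 = {3, 4}  B7 = {1, 4}  B8 = {2, 7}
Tree: B1–B2, B1–B3, B1–B4, B3–B5, B1–B6, B1–B7, B5–B8

Every bag has size at most 2, so the width is 2 − 1 = 1 and tw(G) ≤ 1. Since G has at least one edge (e.g. 8–4), it is not an edgeless graph, so tw(G) ≥ 1. Hence tw(G) = 1 exactly.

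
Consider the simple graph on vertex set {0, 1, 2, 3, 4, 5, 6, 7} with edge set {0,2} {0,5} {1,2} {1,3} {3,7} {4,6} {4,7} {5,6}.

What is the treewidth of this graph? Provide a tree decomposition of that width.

Treewidth 2.
One such decomposition:
Bags: B1 = {0, 5, 6}  B2 = {0, 2, 6}  B3 = {1, 2, 6}  B4 = {1, 3, 6}  B5 = {3, 6, 7}  B6 = {4, 6, 7}
Tree: B1–B2, B2–B3, B3–B4, B4–B5, B5–B6

Each bag holds 3 vertices, so the decomposition has width 2, which upper-bounds the treewidth. For the lower bound, G contains the cycle 6–5–0–2–1–3–7–4–6, so G is not a forest; only forests have treewidth ≤ 1, hence tw(G) ≥ 2. The upper and lower bounds meet at 2, so that is the treewidth.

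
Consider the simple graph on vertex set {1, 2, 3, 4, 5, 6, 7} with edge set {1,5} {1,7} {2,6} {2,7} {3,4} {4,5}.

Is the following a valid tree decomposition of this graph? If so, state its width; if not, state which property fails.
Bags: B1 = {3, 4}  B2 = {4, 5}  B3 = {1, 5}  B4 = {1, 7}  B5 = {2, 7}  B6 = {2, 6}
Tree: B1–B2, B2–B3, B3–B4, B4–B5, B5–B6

Vertex coverage: the bags together contain {1, 2, 3, 4, 5, 6, 7}, the full vertex set. Edge coverage: each edge of G has both endpoints in at least one bag. Running intersection: for every vertex, the bags containing it form a connected subtree. All three properties hold, so this is a valid tree decomposition of width max|bag| − 1 = 1, and hence tw(G) ≤ 1.

Yes; width 1.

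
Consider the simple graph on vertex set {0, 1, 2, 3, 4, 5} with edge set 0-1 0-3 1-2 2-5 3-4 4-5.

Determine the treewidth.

A width-2 tree decomposition is:
Bags: B1 = {3, 4, 5}  B2 = {2, 3, 5}  B3 = {1, 2, 3}  B4 = {0, 1, 3}
Tree: B1–B2, B2–B3, B3–B4
Each bag holds 3 vertices, so the decomposition has width 2, which upper-bounds the treewidth. For the lower bound, G contains the cycle 3–4–5–2–1–0–3, so G is not a forest; only forests have treewidth ≤ 1, hence tw(G) ≥ 2. Combining the bounds, tw(G) = 2.

2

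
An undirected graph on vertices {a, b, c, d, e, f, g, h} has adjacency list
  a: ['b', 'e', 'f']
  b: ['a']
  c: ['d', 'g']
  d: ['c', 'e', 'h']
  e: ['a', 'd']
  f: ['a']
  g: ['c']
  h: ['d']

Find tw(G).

A width-1 tree decomposition is:
Bags: B1 = {a, e}  B2 = {d, e}  B3 = {d, h}  B4 = {c, d}  B5 = {a, b}  B6 = {c, g}  B7 = {a, f}
Tree: B1–B2, B2–B3, B2–B4, B1–B5, B4–B6, B5–B7
The largest bag has 2 vertices, giving width 1; this decomposition certifies tw(G) ≤ 1. Since G has at least one edge (e.g. a–e), it is not an edgeless graph, so tw(G) ≥ 1. Combining the bounds, tw(G) = 1.

1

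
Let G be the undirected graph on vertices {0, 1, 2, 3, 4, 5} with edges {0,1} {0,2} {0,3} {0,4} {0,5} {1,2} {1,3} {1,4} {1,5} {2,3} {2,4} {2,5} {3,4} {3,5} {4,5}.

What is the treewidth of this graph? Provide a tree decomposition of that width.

With just one bag of size 6, the width is 6 − 1 = 5, so tw(G) ≤ 5. On the other hand G contains the 6-clique {0, 1, 2, 3, 4, 5}. A clique must lie in a single bag of any decomposition, so no decomposition can have width below 5. The upper and lower bounds meet at 5, so that is the treewidth.

Treewidth 5.
One such decomposition:
Bags: B1 = {0, 1, 2, 3, 4, 5}
Tree: (single bag)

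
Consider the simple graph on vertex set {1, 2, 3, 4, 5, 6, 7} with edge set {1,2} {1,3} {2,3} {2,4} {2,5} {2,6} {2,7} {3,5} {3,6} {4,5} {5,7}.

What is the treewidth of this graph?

A width-2 tree decomposition is:
Bags: B1 = {2, 4, 5}  B2 = {2, 3, 5}  B3 = {2, 3, 6}  B4 = {2, 5, 7}  B5 = {1, 2, 3}
Tree: B1–B2, B2–B3, B1–B4, B2–B5
Each bag holds 3 vertices, so the decomposition has width 2, which upper-bounds the treewidth. Conversely, {1, 2, 3} is a clique of size 3, and the vertices of any clique must share a bag in every tree decomposition; so some bag has ≥ 3 vertices and tw(G) ≥ 2. Combining the bounds, tw(G) = 2.

2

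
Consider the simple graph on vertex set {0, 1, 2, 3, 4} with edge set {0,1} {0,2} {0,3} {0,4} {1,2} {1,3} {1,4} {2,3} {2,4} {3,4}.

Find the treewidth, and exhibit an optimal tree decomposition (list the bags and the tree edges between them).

Treewidth 4.
One such decomposition:
Bags: B1 = {0, 1, 2, 3, 4}
Tree: (single bag)

A single bag containing all 5 vertices is trivially a valid decomposition of width 4. On the other hand G contains the 5-clique {0, 1, 2, 3, 4}. A clique must lie in a single bag of any decomposition, so no decomposition can have width below 4. The upper and lower bounds meet at 4, so that is the treewidth.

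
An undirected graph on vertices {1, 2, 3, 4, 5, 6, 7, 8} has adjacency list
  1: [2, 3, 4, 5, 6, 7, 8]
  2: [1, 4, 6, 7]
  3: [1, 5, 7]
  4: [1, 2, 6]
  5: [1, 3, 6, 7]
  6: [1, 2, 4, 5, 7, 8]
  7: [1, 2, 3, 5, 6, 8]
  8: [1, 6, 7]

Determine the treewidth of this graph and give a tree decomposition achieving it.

Every bag has size at most 4, so the width is 4 − 1 = 3 and tw(G) ≤ 3. On the other hand G contains the 4-clique {1, 3, 5, 7}. A clique must lie in a single bag of any decomposition, so no decomposition can have width below 3. Hence tw(G) = 3 exactly.

Treewidth 3.
Bags: B1 = {1, 5, 6, 7}  B2 = {1, 2, 6, 7}  B3 = {1, 6, 7, 8}  B4 = {1, 3, 5, 7}  B5 = {1, 2, 4, 6}
Tree: B1–B2, B1–B3, B1–B4, B2–B5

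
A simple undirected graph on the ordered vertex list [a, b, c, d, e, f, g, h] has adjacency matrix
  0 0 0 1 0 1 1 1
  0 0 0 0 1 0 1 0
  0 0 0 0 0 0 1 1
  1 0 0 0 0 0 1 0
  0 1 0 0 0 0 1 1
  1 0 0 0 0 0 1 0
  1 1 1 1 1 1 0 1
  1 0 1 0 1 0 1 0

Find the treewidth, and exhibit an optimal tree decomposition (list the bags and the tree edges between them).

Every bag has size at most 3, so the width is 3 − 1 = 2 and tw(G) ≤ 2. For the lower bound, the 3 vertices {a, d, g} are pairwise adjacent, and any tree decomposition puts a clique entirely inside one bag — forcing width ≥ 2. The upper and lower bounds meet at 2, so that is the treewidth.

Treewidth 2.
One optimal decomposition is:
Bags: B1 = {a, g, h}  B2 = {e, g, h}  B3 = {a, f, g}  B4 = {c, g, h}  B5 = {b, e, g}  B6 = {a, d, g}
Tree: B1–B2, B1–B3, B2–B4, B2–B5, B3–B6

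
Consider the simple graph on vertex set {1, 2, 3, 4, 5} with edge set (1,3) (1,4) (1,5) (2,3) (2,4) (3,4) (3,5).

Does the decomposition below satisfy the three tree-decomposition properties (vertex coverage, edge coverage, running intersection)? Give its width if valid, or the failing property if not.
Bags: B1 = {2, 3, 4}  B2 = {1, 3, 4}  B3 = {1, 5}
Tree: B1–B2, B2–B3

No — edge (3,5) lies in no bag.

A tree decomposition must satisfy three properties: every vertex lies in some bag; for every edge, both endpoints lie together in some bag; and for every vertex, the bags containing it form a connected subtree. Here edge (3,5) lies in no bag, so the decomposition is invalid.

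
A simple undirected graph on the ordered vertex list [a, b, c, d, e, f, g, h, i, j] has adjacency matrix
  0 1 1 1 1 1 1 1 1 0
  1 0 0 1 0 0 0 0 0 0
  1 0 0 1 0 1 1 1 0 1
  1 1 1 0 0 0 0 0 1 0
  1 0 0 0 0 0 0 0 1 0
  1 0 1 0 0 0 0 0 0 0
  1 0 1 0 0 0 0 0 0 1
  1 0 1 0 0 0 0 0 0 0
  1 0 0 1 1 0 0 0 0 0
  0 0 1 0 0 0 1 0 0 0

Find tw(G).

A width-2 tree decomposition is:
Bags: B1 = {a, d, i}  B2 = {a, c, d}  B3 = {a, c, g}  B4 = {a, c, f}  B5 = {c, g, j}  B6 = {a, b, d}  B7 = {a, c, h}  B8 = {a, e, i}
Tree: B1–B2, B2–B3, B2–B4, B3–B5, B1–B6, B2–B7, B1–B8
Every bag has size at most 3, so the width is 3 − 1 = 2 and tw(G) ≤ 2. For the lower bound, the 3 vertices {c, g, j} are pairwise adjacent, and any tree decomposition puts a clique entirely inside one bag — forcing width ≥ 2. Therefore the treewidth is 2.

2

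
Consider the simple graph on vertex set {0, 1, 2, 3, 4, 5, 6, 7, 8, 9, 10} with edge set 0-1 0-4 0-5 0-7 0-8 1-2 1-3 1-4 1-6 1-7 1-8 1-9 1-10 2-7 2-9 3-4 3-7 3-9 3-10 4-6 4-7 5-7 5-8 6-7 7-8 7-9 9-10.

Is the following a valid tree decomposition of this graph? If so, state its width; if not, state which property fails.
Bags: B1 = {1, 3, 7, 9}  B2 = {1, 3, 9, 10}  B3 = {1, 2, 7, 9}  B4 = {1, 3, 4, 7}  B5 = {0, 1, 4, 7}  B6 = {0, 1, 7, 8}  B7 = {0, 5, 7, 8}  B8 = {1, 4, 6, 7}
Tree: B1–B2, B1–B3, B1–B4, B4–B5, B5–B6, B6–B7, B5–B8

Yes; width 3.

Checking the three conditions: (i) the bags cover all of {0, 1, 2, 3, 4, 5, 6, 7, 8, 9, 10}; (ii) for each edge, some bag contains both endpoints; (iii) the bags containing any fixed vertex form a subtree. All hold, so the decomposition is valid with width 4 − 1 = 3.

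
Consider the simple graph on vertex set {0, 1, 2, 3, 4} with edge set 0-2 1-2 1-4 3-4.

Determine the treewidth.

1

A width-1 tree decomposition is:
Bags: B1 = {3, 4}  B2 = {1, 4}  B3 = {1, 2}  B4 = {0, 2}
Tree: B1–B2, B2–B3, B3–B4
The largest bag has 2 vertices, giving width 1; this decomposition certifies tw(G) ≤ 1. G has an edge, so its treewidth is at least 1. The upper and lower bounds meet at 1, so that is the treewidth.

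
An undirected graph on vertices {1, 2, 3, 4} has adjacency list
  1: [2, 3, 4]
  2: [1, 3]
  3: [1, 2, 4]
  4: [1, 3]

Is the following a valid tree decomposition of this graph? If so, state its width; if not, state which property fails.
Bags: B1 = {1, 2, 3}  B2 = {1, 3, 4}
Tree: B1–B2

Yes; width 2.

Vertex coverage: the bags together contain {1, 2, 3, 4}, the full vertex set. Edge coverage: each edge of G has both endpoints in at least one bag. Running intersection: for every vertex, the bags containing it form a connected subtree. All three properties hold, so this is a valid tree decomposition of width max|bag| − 1 = 2, and hence tw(G) ≤ 2.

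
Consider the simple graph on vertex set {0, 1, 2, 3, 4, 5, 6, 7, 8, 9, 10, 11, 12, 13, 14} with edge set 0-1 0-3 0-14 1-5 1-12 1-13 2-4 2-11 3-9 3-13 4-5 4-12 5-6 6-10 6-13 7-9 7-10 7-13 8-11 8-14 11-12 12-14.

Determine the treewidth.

A width-3 tree decomposition is:
Bags: B1 = {6, 7, 9, 10}  B2 = {6, 7, 9, 13}  B3 = {3, 6, 9, 13}  B4 = {3, 5, 6, 13}  B5 = {1, 3, 5, 13}  B6 = {0, 1, 3, 5}  B7 = {0, 1, 4, 5}  B8 = {0, 1, 4, 12}  B9 = {0, 4, 12, 14}  B10 = {2, 4, 12, 14}  B11 = {2, 11, 12, 14}  B12 = {2, 8, 11, 14}
Tree: B1–B2, B2–B3, B3–B4, B4–B5, B5–B6, B6–B7, B7–B8, B8–B9, B9–B10, B10–B11, B11–B12
Every bag has size at most 4, so the width is 4 − 1 = 3 and tw(G) ≤ 3. For the lower bound: the 4 vertex sets {7,9,10}, {6}, {13}, {0,1,3,5} are disjoint, each induces a connected subgraph, and every pair is joined by at least one edge of G. Contracting each set to a single vertex therefore yields K_{4} as a minor, and since treewidth is minor-monotone, tw(G) ≥ tw(K_{4}) = 3. Therefore the treewidth is 3.

3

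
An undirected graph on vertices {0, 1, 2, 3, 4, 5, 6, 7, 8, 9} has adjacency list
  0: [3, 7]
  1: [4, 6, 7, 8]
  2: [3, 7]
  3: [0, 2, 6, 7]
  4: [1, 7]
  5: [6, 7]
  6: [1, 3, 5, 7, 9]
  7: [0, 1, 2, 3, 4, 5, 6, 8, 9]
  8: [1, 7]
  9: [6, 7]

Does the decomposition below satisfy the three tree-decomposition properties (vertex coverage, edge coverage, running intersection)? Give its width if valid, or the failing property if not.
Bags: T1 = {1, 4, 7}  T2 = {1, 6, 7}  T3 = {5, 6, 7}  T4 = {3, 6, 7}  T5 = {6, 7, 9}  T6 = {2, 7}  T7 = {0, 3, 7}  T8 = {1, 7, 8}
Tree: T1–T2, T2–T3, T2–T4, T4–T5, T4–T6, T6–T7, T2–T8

No — edge (3,2) lies in no bag.

A tree decomposition must satisfy three properties: every vertex lies in some bag; for every edge, both endpoints lie together in some bag; and for every vertex, the bags containing it form a connected subtree. Here edge (3,2) lies in no bag, so the decomposition is invalid.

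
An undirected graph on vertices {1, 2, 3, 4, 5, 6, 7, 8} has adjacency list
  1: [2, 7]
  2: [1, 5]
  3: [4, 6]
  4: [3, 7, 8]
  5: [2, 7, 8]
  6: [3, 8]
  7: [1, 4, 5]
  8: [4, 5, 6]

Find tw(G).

A width-2 tree decomposition is:
Bags: B1 = {3, 4, 6}  B2 = {4, 6, 8}  B3 = {4, 7, 8}  B4 = {5, 7, 8}  B5 = {1, 5, 7}  B6 = {1, 2, 5}
Tree: B1–B2, B2–B3, B3–B4, B4–B5, B5–B6
Every bag has size at most 3, so the width is 3 − 1 = 2 and tw(G) ≤ 2. Since 3–6–8–4–3 is a cycle in G, G is not acyclic. Forests are exactly the graphs of treewidth ≤ 1, so tw(G) ≥ 2. Combining the bounds, tw(G) = 2.

2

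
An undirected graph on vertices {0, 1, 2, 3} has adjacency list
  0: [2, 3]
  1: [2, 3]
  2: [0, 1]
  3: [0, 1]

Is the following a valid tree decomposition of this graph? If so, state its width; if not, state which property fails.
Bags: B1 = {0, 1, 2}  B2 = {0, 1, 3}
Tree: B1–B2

Yes; width 2.

Every vertex of G appears in some bag (union = {0, 1, 2, 3}); every edge is covered by a bag; and for each vertex v the set of bags containing v is connected in the bag tree. The decomposition is therefore valid. The largest bag has 3 vertices, so the width is 2.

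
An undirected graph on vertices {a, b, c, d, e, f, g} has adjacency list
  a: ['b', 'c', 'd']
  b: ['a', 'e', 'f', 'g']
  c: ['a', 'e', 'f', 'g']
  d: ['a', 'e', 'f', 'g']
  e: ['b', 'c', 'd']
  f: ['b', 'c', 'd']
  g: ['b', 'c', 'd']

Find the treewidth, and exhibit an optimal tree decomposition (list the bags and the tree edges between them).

Treewidth 3.
Bags: B1 = {b, c, d, g}  B2 = {b, c, d, e}  B3 = {a, b, c, d}  B4 = {b, c, d, f}
Tree: B1–B2, B2–B3, B3–B4

Every bag has size at most 4, so the width is 4 − 1 = 3 and tw(G) ≤ 3. For the lower bound: the 4 vertex sets {c,g}, {b,e}, {d}, {a} are disjoint, each induces a connected subgraph, and every pair is joined by at least one edge of G. Contracting each set to a single vertex therefore yields K_{4} as a minor, and since treewidth is minor-monotone, tw(G) ≥ tw(K_{4}) = 3. The upper and lower bounds meet at 3, so that is the treewidth.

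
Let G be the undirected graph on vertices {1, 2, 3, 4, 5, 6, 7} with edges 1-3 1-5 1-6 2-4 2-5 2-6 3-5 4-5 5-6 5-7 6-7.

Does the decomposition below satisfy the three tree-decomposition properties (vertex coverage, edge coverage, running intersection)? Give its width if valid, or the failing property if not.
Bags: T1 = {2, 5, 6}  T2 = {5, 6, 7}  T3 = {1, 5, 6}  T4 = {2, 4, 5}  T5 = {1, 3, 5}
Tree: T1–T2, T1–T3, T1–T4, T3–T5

Yes; width 2.

Every vertex of G appears in some bag (union = {1, 2, 3, 4, 5, 6, 7}); every edge is covered by a bag; and for each vertex v the set of bags containing v is connected in the bag tree. The decomposition is therefore valid. The largest bag has 3 vertices, so the width is 2.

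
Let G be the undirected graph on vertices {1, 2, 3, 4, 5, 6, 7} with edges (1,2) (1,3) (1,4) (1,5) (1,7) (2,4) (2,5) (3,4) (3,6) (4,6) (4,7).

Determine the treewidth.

A width-2 tree decomposition is:
Bags: B1 = {1, 3, 4}  B2 = {1, 4, 7}  B3 = {3, 4, 6}  B4 = {1, 2, 4}  B5 = {1, 2, 5}
Tree: B1–B2, B1–B3, B1–B4, B4–B5
Every bag has size at most 3, so the width is 3 − 1 = 2 and tw(G) ≤ 2. Conversely, {1, 2, 4} is a clique of size 3, and the vertices of any clique must share a bag in every tree decomposition; so some bag has ≥ 3 vertices and tw(G) ≥ 2. Therefore the treewidth is 2.

2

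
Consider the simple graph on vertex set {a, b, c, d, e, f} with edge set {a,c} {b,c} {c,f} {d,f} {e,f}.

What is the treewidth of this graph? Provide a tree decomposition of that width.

The largest bag has 2 vertices, giving width 1; this decomposition certifies tw(G) ≤ 1. Since G has at least one edge (e.g. f–e), it is not an edgeless graph, so tw(G) ≥ 1. The upper and lower bounds meet at 1, so that is the treewidth.

Treewidth 1.
One such decomposition:
Bags: B1 = {e, f}  B2 = {d, f}  B3 = {c, f}  B4 = {b, c}  B5 = {a, c}
Tree: B1–B2, B2–B3, B3–B4, B3–B5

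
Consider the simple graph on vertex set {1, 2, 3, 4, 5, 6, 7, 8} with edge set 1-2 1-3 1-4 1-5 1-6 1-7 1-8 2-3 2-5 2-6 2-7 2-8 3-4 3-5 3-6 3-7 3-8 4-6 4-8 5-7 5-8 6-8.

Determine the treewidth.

4

A width-4 tree decomposition is:
Bags: B1 = {1, 2, 3, 5, 8}  B2 = {1, 2, 3, 5, 7}  B3 = {1, 2, 3, 6, 8}  B4 = {1, 3, 4, 6, 8}
Tree: B1–B2, B1–B3, B3–B4
The largest bag has 5 vertices, giving width 4; this decomposition certifies tw(G) ≤ 4. Conversely, {1, 2, 3, 5, 8} is a clique of size 5, and the vertices of any clique must share a bag in every tree decomposition; so some bag has ≥ 5 vertices and tw(G) ≥ 4. Combining the bounds, tw(G) = 4.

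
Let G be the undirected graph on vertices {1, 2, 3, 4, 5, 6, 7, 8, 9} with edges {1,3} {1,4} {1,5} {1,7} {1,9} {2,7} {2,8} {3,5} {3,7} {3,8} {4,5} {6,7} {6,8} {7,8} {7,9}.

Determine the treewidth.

A width-2 tree decomposition is:
Bags: B1 = {1, 3, 7}  B2 = {1, 7, 9}  B3 = {1, 3, 5}  B4 = {3, 7, 8}  B5 = {2, 7, 8}  B6 = {1, 4, 5}  B7 = {6, 7, 8}
Tree: B1–B2, B1–B3, B1–B4, B4–B5, B3–B6, B5–B7
Every bag has size at most 3, so the width is 3 − 1 = 2 and tw(G) ≤ 2. On the other hand G contains the 3-clique {1, 4, 5}. A clique must lie in a single bag of any decomposition, so no decomposition can have width below 2. Hence tw(G) = 2 exactly.

2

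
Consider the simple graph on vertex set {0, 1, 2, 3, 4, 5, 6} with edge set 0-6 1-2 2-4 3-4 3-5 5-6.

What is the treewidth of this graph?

A width-1 tree decomposition is:
Bags: B1 = {1, 2}  B2 = {2, 4}  B3 = {3, 4}  B4 = {3, 5}  B5 = {5, 6}  B6 = {0, 6}
Tree: B1–B2, B2–B3, B3–B4, B4–B5, B5–B6
Each bag holds 2 vertices, so the decomposition has width 1, which upper-bounds the treewidth. Any graph with an edge has treewidth ≥ 1, and G has the edge 1–2. Combining the bounds, tw(G) = 1.

1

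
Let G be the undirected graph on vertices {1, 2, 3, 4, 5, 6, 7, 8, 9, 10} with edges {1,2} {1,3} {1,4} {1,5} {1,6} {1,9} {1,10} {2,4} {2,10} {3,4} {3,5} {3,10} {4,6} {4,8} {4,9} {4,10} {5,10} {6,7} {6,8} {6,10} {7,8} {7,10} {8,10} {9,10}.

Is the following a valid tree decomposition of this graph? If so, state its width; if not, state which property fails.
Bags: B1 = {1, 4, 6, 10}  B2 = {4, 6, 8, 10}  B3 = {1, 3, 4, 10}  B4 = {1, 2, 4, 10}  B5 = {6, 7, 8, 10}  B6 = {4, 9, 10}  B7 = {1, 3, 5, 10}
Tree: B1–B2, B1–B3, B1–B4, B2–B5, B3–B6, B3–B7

A tree decomposition must satisfy three properties: every vertex lies in some bag; for every edge, both endpoints lie together in some bag; and for every vertex, the bags containing it form a connected subtree. Here edge (1,9) lies in no bag, so the decomposition is invalid.

No — edge (1,9) lies in no bag.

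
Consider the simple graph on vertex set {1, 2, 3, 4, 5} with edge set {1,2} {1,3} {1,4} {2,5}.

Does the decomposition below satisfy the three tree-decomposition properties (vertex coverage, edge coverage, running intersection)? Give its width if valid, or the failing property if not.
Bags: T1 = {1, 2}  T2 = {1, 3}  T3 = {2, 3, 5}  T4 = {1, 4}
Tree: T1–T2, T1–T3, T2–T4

A tree decomposition must satisfy three properties: every vertex lies in some bag; for every edge, both endpoints lie together in some bag; and for every vertex, the bags containing it form a connected subtree. Here bags containing vertex 3 are not connected in the tree, so the decomposition is invalid.

No — bags containing vertex 3 are not connected in the tree.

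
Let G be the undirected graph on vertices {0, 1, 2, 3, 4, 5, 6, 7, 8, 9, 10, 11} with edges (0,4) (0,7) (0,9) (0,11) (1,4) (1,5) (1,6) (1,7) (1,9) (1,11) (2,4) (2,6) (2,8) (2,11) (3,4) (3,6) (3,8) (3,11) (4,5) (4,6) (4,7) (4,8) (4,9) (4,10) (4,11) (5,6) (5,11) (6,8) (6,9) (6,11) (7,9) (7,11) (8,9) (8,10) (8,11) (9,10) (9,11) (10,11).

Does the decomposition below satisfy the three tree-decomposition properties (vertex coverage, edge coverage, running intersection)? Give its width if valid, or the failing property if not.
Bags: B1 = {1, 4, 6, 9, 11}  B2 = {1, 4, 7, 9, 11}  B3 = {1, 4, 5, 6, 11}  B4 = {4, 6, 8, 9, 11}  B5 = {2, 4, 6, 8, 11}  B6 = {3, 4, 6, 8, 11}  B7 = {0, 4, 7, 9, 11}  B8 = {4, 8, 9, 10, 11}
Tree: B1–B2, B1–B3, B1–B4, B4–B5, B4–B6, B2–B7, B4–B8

Vertex coverage: the bags together contain {0, 1, 2, 3, 4, 5, 6, 7, 8, 9, 10, 11}, the full vertex set. Edge coverage: each edge of G has both endpoints in at least one bag. Running intersection: for every vertex, the bags containing it form a connected subtree. All three properties hold, so this is a valid tree decomposition of width max|bag| − 1 = 4, and hence tw(G) ≤ 4.

Yes; width 4.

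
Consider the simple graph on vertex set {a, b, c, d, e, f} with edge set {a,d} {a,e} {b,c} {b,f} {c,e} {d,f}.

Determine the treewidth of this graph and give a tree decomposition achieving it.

The largest bag has 3 vertices, giving width 2; this decomposition certifies tw(G) ≤ 2. Since c–e–a–d–f–b–c is a cycle in G, G is not acyclic. Forests are exactly the graphs of treewidth ≤ 1, so tw(G) ≥ 2. Hence tw(G) = 2 exactly.

Treewidth 2.
One such decomposition:
Bags: B1 = {a, c, e}  B2 = {a, c, d}  B3 = {c, d, f}  B4 = {b, c, f}
Tree: B1–B2, B2–B3, B3–B4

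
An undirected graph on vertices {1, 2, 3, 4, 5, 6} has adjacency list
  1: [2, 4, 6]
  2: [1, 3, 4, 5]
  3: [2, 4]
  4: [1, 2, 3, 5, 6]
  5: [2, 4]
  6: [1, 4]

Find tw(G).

2

A width-2 tree decomposition is:
Bags: B1 = {1, 2, 4}  B2 = {2, 3, 4}  B3 = {1, 4, 6}  B4 = {2, 4, 5}
Tree: B1–B2, B1–B3, B2–B4
Each bag holds 3 vertices, so the decomposition has width 2, which upper-bounds the treewidth. On the other hand G contains the 3-clique {1, 2, 4}. A clique must lie in a single bag of any decomposition, so no decomposition can have width below 2. Combining the bounds, tw(G) = 2.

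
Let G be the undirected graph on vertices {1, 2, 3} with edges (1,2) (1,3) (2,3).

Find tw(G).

2

A width-2 tree decomposition is:
Bags: B1 = {1, 2, 3}
Tree: (single bag)
A single bag containing all 3 vertices is trivially a valid decomposition of width 2. On the other hand G contains the 3-clique {1, 2, 3}. A clique must lie in a single bag of any decomposition, so no decomposition can have width below 2. Hence tw(G) = 2 exactly.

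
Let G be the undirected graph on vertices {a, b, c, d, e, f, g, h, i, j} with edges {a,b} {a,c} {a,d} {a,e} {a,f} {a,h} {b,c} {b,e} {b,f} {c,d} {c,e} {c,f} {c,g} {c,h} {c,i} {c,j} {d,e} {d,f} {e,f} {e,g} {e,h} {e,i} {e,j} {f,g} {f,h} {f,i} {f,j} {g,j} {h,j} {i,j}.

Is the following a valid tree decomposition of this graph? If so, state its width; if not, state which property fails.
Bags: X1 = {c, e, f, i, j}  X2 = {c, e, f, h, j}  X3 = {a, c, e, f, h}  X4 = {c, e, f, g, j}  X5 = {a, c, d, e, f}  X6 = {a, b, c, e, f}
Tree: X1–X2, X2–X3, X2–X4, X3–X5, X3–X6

Every vertex of G appears in some bag (union = {a, b, c, d, e, f, g, h, i, j}); every edge is covered by a bag; and for each vertex v the set of bags containing v is connected in the bag tree. The decomposition is therefore valid. The largest bag has 5 vertices, so the width is 4.

Yes; width 4.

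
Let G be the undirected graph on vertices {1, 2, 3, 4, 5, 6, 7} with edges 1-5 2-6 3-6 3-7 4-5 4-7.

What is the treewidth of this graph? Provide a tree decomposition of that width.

Each bag holds 2 vertices, so the decomposition has width 1, which upper-bounds the treewidth. Any graph with an edge has treewidth ≥ 1, and G has the edge 2–6. Therefore the treewidth is 1.

Treewidth 1.
One such decomposition:
Bags: B1 = {2, 6}  B2 = {3, 6}  B3 = {3, 7}  B4 = {4, 7}  B5 = {4, 5}  B6 = {1, 5}
Tree: B1–B2, B2–B3, B3–B4, B4–B5, B5–B6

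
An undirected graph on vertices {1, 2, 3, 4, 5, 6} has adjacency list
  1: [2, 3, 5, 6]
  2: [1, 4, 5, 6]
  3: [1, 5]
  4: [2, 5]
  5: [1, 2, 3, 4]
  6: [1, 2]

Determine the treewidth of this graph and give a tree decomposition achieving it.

Treewidth 2.
One such decomposition:
Bags: B1 = {1, 2, 5}  B2 = {1, 2, 6}  B3 = {1, 3, 5}  B4 = {2, 4, 5}
Tree: B1–B2, B1–B3, B1–B4

The largest bag has 3 vertices, giving width 2; this decomposition certifies tw(G) ≤ 2. On the other hand G contains the 3-clique {1, 2, 5}. A clique must lie in a single bag of any decomposition, so no decomposition can have width below 2. The upper and lower bounds meet at 2, so that is the treewidth.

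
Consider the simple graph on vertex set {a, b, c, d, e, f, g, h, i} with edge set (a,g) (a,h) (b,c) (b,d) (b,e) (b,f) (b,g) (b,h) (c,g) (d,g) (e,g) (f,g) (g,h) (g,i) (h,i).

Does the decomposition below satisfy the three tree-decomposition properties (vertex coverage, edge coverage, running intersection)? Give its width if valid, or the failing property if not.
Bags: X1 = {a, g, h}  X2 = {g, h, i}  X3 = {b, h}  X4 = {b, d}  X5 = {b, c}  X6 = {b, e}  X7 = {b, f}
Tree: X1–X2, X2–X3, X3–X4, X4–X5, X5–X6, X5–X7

A tree decomposition must satisfy three properties: every vertex lies in some bag; for every edge, both endpoints lie together in some bag; and for every vertex, the bags containing it form a connected subtree. Here edge (g,b) lies in no bag, so the decomposition is invalid.

No — edge (g,b) lies in no bag.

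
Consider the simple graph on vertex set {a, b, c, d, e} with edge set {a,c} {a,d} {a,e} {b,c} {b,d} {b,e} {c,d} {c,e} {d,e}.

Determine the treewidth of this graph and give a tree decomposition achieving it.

Treewidth 3.
One optimal decomposition is:
Bags: B1 = {b, c, d, e}  B2 = {a, c, d, e}
Tree: B1–B2

The largest bag has 4 vertices, giving width 3; this decomposition certifies tw(G) ≤ 3. On the other hand G contains the 4-clique {a, c, d, e}. A clique must lie in a single bag of any decomposition, so no decomposition can have width below 3. Combining the bounds, tw(G) = 3.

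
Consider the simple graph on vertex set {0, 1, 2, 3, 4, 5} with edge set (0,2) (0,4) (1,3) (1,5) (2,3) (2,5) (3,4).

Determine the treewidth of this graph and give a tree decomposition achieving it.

Treewidth 2.
One optimal decomposition is:
Bags: B1 = {0, 2, 4}  B2 = {2, 3, 4}  B3 = {2, 3, 5}  B4 = {1, 3, 5}
Tree: B1–B2, B2–B3, B3–B4

Every bag has size at most 3, so the width is 3 − 1 = 2 and tw(G) ≤ 2. For the lower bound, G contains the cycle 0–4–3–2–0, so G is not a forest; only forests have treewidth ≤ 1, hence tw(G) ≥ 2. Hence tw(G) = 2 exactly.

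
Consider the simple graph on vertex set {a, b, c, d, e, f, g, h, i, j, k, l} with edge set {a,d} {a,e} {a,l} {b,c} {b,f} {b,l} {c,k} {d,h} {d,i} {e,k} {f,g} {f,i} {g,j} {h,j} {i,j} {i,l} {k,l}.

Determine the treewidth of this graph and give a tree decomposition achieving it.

Every bag has size at most 4, so the width is 4 − 1 = 3 and tw(G) ≤ 3. For the lower bound: the 4 vertex sets {g,h,j}, {f}, {i}, {a,b,d,l} are disjoint, each induces a connected subgraph, and every pair is joined by at least one edge of G. Contracting each set to a single vertex therefore yields K_{4} as a minor, and since treewidth is minor-monotone, tw(G) ≥ tw(K_{4}) = 3. Hence tw(G) = 3 exactly.

Treewidth 3.
One such decomposition:
Bags: B1 = {f, g, h, j}  B2 = {f, h, i, j}  B3 = {d, f, h, i}  B4 = {b, d, f, i}  B5 = {b, d, i, l}  B6 = {a, b, d, l}  B7 = {a, b, c, l}  B8 = {a, c, k, l}  B9 = {a, c, e, k}
Tree: B1–B2, B2–B3, B3–B4, B4–B5, B5–B6, B6–B7, B7–B8, B8–B9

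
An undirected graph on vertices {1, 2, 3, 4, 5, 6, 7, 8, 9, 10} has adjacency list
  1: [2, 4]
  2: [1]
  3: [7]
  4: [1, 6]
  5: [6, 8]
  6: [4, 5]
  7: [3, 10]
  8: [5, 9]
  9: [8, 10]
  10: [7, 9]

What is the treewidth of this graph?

1

A width-1 tree decomposition is:
Bags: B1 = {3, 7}  B2 = {7, 10}  B3 = {9, 10}  B4 = {8, 9}  B5 = {5, 8}  B6 = {5, 6}  B7 = {4, 6}  B8 = {1, 4}  B9 = {1, 2}
Tree: B1–B2, B2–B3, B3–B4, B4–B5, B5–B6, B6–B7, B7–B8, B8–B9
Every bag has size at most 2, so the width is 2 − 1 = 1 and tw(G) ≤ 1. Any graph with an edge has treewidth ≥ 1, and G has the edge 3–7. The upper and lower bounds meet at 1, so that is the treewidth.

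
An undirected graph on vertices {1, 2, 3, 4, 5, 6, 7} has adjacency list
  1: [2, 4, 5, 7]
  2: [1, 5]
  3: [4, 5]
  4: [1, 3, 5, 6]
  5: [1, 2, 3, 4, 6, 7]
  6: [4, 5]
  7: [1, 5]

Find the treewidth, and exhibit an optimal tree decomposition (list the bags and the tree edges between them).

Treewidth 2.
Bags: B1 = {1, 2, 5}  B2 = {1, 4, 5}  B3 = {1, 5, 7}  B4 = {4, 5, 6}  B5 = {3, 4, 5}
Tree: B1–B2, B1–B3, B2–B4, B4–B5

Each bag holds 3 vertices, so the decomposition has width 2, which upper-bounds the treewidth. On the other hand G contains the 3-clique {1, 2, 5}. A clique must lie in a single bag of any decomposition, so no decomposition can have width below 2. Hence tw(G) = 2 exactly.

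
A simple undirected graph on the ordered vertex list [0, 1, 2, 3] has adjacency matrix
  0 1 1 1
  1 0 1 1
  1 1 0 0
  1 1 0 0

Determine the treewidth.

A width-2 tree decomposition is:
Bags: B1 = {0, 1, 2}  B2 = {0, 1, 3}
Tree: B1–B2
Each bag holds 3 vertices, so the decomposition has width 2, which upper-bounds the treewidth. On the other hand G contains the 3-clique {0, 1, 2}. A clique must lie in a single bag of any decomposition, so no decomposition can have width below 2. Therefore the treewidth is 2.

2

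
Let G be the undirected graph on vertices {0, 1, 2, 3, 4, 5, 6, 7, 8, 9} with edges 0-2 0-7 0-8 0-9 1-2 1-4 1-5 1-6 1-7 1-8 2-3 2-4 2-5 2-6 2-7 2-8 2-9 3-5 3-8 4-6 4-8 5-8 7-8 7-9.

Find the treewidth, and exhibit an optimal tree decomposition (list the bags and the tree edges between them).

Each bag holds 4 vertices, so the decomposition has width 3, which upper-bounds the treewidth. For the lower bound, the 4 vertices {0, 2, 7, 8} are pairwise adjacent, and any tree decomposition puts a clique entirely inside one bag — forcing width ≥ 3. Hence tw(G) = 3 exactly.

Treewidth 3.
Bags: B1 = {1, 2, 7, 8}  B2 = {1, 2, 4, 8}  B3 = {1, 2, 5, 8}  B4 = {0, 2, 7, 8}  B5 = {1, 2, 4, 6}  B6 = {2, 3, 5, 8}  B7 = {0, 2, 7, 9}
Tree: B1–B2, B2–B3, B1–B4, B2–B5, B3–B6, B4–B7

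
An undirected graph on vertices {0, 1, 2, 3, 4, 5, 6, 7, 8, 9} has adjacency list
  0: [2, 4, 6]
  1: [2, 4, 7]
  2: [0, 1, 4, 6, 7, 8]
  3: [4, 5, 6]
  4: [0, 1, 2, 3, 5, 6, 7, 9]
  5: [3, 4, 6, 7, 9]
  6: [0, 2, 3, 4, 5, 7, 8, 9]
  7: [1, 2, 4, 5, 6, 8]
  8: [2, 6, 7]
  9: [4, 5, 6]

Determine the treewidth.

A width-3 tree decomposition is:
Bags: B1 = {2, 6, 7, 8}  B2 = {2, 4, 6, 7}  B3 = {0, 2, 4, 6}  B4 = {1, 2, 4, 7}  B5 = {4, 5, 6, 7}  B6 = {3, 4, 5, 6}  B7 = {4, 5, 6, 9}
Tree: B1–B2, B2–B3, B2–B4, B2–B5, B5–B6, B6–B7
Every bag has size at most 4, so the width is 4 − 1 = 3 and tw(G) ≤ 3. Conversely, {2, 6, 7, 8} is a clique of size 4, and the vertices of any clique must share a bag in every tree decomposition; so some bag has ≥ 4 vertices and tw(G) ≥ 3. Combining the bounds, tw(G) = 3.

3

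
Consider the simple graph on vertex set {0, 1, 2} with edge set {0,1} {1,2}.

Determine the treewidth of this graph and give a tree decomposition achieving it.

Treewidth 1.
One optimal decomposition is:
Bags: B1 = {0, 1}  B2 = {1, 2}
Tree: B1–B2

Each bag holds 2 vertices, so the decomposition has width 1, which upper-bounds the treewidth. G has an edge, so its treewidth is at least 1. The upper and lower bounds meet at 1, so that is the treewidth.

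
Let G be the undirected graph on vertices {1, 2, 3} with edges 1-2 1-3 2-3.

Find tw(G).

A width-2 tree decomposition is:
Bags: B1 = {1, 2, 3}
Tree: (single bag)
A single bag containing all 3 vertices is trivially a valid decomposition of width 2. Conversely, {1, 2, 3} is a clique of size 3, and the vertices of any clique must share a bag in every tree decomposition; so some bag has ≥ 3 vertices and tw(G) ≥ 2. Hence tw(G) = 2 exactly.

2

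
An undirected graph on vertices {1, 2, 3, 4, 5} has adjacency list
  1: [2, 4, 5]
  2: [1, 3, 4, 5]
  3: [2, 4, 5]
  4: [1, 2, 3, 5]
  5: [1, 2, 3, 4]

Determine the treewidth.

3

A width-3 tree decomposition is:
Bags: B1 = {2, 3, 4, 5}  B2 = {1, 2, 4, 5}
Tree: B1–B2
Each bag holds 4 vertices, so the decomposition has width 3, which upper-bounds the treewidth. Conversely, {1, 2, 4, 5} is a clique of size 4, and the vertices of any clique must share a bag in every tree decomposition; so some bag has ≥ 4 vertices and tw(G) ≥ 3. Hence tw(G) = 3 exactly.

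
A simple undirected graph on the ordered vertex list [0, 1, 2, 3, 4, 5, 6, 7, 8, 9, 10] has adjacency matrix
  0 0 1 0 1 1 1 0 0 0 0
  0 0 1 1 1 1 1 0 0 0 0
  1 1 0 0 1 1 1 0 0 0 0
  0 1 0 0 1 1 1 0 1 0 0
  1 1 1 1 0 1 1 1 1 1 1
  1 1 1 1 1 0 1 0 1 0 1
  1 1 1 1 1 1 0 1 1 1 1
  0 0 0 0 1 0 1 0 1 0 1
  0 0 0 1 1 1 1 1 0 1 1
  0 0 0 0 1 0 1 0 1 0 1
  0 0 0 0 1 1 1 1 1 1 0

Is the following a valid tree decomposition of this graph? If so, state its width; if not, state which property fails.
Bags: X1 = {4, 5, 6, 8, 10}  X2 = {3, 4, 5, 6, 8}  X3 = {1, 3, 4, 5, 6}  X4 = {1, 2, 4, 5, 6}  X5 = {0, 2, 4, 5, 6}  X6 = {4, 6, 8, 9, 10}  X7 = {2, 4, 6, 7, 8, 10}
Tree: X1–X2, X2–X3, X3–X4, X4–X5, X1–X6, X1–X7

A tree decomposition must satisfy three properties: every vertex lies in some bag; for every edge, both endpoints lie together in some bag; and for every vertex, the bags containing it form a connected subtree. Here bags containing vertex 2 are not connected in the tree, so the decomposition is invalid.

No — bags containing vertex 2 are not connected in the tree.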